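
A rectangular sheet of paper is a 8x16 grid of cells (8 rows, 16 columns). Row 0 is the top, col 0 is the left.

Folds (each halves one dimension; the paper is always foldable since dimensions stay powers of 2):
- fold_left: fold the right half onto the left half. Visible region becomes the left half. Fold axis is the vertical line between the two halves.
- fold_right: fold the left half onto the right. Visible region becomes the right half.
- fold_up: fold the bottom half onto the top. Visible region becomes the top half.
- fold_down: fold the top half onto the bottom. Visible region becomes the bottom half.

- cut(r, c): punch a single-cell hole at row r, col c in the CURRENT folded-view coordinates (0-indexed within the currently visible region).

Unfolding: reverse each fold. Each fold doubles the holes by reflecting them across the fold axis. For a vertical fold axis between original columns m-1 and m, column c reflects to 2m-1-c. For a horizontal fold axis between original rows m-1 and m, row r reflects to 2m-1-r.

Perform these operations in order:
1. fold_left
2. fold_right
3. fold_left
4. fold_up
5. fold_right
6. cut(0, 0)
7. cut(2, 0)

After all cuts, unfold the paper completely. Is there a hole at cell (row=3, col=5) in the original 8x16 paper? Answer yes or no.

Answer: no

Derivation:
Op 1 fold_left: fold axis v@8; visible region now rows[0,8) x cols[0,8) = 8x8
Op 2 fold_right: fold axis v@4; visible region now rows[0,8) x cols[4,8) = 8x4
Op 3 fold_left: fold axis v@6; visible region now rows[0,8) x cols[4,6) = 8x2
Op 4 fold_up: fold axis h@4; visible region now rows[0,4) x cols[4,6) = 4x2
Op 5 fold_right: fold axis v@5; visible region now rows[0,4) x cols[5,6) = 4x1
Op 6 cut(0, 0): punch at orig (0,5); cuts so far [(0, 5)]; region rows[0,4) x cols[5,6) = 4x1
Op 7 cut(2, 0): punch at orig (2,5); cuts so far [(0, 5), (2, 5)]; region rows[0,4) x cols[5,6) = 4x1
Unfold 1 (reflect across v@5): 4 holes -> [(0, 4), (0, 5), (2, 4), (2, 5)]
Unfold 2 (reflect across h@4): 8 holes -> [(0, 4), (0, 5), (2, 4), (2, 5), (5, 4), (5, 5), (7, 4), (7, 5)]
Unfold 3 (reflect across v@6): 16 holes -> [(0, 4), (0, 5), (0, 6), (0, 7), (2, 4), (2, 5), (2, 6), (2, 7), (5, 4), (5, 5), (5, 6), (5, 7), (7, 4), (7, 5), (7, 6), (7, 7)]
Unfold 4 (reflect across v@4): 32 holes -> [(0, 0), (0, 1), (0, 2), (0, 3), (0, 4), (0, 5), (0, 6), (0, 7), (2, 0), (2, 1), (2, 2), (2, 3), (2, 4), (2, 5), (2, 6), (2, 7), (5, 0), (5, 1), (5, 2), (5, 3), (5, 4), (5, 5), (5, 6), (5, 7), (7, 0), (7, 1), (7, 2), (7, 3), (7, 4), (7, 5), (7, 6), (7, 7)]
Unfold 5 (reflect across v@8): 64 holes -> [(0, 0), (0, 1), (0, 2), (0, 3), (0, 4), (0, 5), (0, 6), (0, 7), (0, 8), (0, 9), (0, 10), (0, 11), (0, 12), (0, 13), (0, 14), (0, 15), (2, 0), (2, 1), (2, 2), (2, 3), (2, 4), (2, 5), (2, 6), (2, 7), (2, 8), (2, 9), (2, 10), (2, 11), (2, 12), (2, 13), (2, 14), (2, 15), (5, 0), (5, 1), (5, 2), (5, 3), (5, 4), (5, 5), (5, 6), (5, 7), (5, 8), (5, 9), (5, 10), (5, 11), (5, 12), (5, 13), (5, 14), (5, 15), (7, 0), (7, 1), (7, 2), (7, 3), (7, 4), (7, 5), (7, 6), (7, 7), (7, 8), (7, 9), (7, 10), (7, 11), (7, 12), (7, 13), (7, 14), (7, 15)]
Holes: [(0, 0), (0, 1), (0, 2), (0, 3), (0, 4), (0, 5), (0, 6), (0, 7), (0, 8), (0, 9), (0, 10), (0, 11), (0, 12), (0, 13), (0, 14), (0, 15), (2, 0), (2, 1), (2, 2), (2, 3), (2, 4), (2, 5), (2, 6), (2, 7), (2, 8), (2, 9), (2, 10), (2, 11), (2, 12), (2, 13), (2, 14), (2, 15), (5, 0), (5, 1), (5, 2), (5, 3), (5, 4), (5, 5), (5, 6), (5, 7), (5, 8), (5, 9), (5, 10), (5, 11), (5, 12), (5, 13), (5, 14), (5, 15), (7, 0), (7, 1), (7, 2), (7, 3), (7, 4), (7, 5), (7, 6), (7, 7), (7, 8), (7, 9), (7, 10), (7, 11), (7, 12), (7, 13), (7, 14), (7, 15)]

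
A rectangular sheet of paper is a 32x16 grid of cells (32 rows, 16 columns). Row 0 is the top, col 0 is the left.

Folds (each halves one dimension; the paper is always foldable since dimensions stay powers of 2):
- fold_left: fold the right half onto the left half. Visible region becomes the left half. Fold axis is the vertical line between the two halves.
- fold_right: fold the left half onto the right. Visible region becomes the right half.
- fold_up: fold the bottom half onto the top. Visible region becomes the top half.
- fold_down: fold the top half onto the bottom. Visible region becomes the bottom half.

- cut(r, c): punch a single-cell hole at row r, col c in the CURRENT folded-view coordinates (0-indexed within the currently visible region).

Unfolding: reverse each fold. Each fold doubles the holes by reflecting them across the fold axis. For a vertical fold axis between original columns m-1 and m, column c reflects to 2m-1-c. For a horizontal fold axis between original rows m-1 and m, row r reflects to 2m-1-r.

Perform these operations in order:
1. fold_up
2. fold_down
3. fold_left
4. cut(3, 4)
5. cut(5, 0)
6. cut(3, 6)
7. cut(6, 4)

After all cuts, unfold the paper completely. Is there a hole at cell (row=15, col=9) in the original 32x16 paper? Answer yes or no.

Answer: no

Derivation:
Op 1 fold_up: fold axis h@16; visible region now rows[0,16) x cols[0,16) = 16x16
Op 2 fold_down: fold axis h@8; visible region now rows[8,16) x cols[0,16) = 8x16
Op 3 fold_left: fold axis v@8; visible region now rows[8,16) x cols[0,8) = 8x8
Op 4 cut(3, 4): punch at orig (11,4); cuts so far [(11, 4)]; region rows[8,16) x cols[0,8) = 8x8
Op 5 cut(5, 0): punch at orig (13,0); cuts so far [(11, 4), (13, 0)]; region rows[8,16) x cols[0,8) = 8x8
Op 6 cut(3, 6): punch at orig (11,6); cuts so far [(11, 4), (11, 6), (13, 0)]; region rows[8,16) x cols[0,8) = 8x8
Op 7 cut(6, 4): punch at orig (14,4); cuts so far [(11, 4), (11, 6), (13, 0), (14, 4)]; region rows[8,16) x cols[0,8) = 8x8
Unfold 1 (reflect across v@8): 8 holes -> [(11, 4), (11, 6), (11, 9), (11, 11), (13, 0), (13, 15), (14, 4), (14, 11)]
Unfold 2 (reflect across h@8): 16 holes -> [(1, 4), (1, 11), (2, 0), (2, 15), (4, 4), (4, 6), (4, 9), (4, 11), (11, 4), (11, 6), (11, 9), (11, 11), (13, 0), (13, 15), (14, 4), (14, 11)]
Unfold 3 (reflect across h@16): 32 holes -> [(1, 4), (1, 11), (2, 0), (2, 15), (4, 4), (4, 6), (4, 9), (4, 11), (11, 4), (11, 6), (11, 9), (11, 11), (13, 0), (13, 15), (14, 4), (14, 11), (17, 4), (17, 11), (18, 0), (18, 15), (20, 4), (20, 6), (20, 9), (20, 11), (27, 4), (27, 6), (27, 9), (27, 11), (29, 0), (29, 15), (30, 4), (30, 11)]
Holes: [(1, 4), (1, 11), (2, 0), (2, 15), (4, 4), (4, 6), (4, 9), (4, 11), (11, 4), (11, 6), (11, 9), (11, 11), (13, 0), (13, 15), (14, 4), (14, 11), (17, 4), (17, 11), (18, 0), (18, 15), (20, 4), (20, 6), (20, 9), (20, 11), (27, 4), (27, 6), (27, 9), (27, 11), (29, 0), (29, 15), (30, 4), (30, 11)]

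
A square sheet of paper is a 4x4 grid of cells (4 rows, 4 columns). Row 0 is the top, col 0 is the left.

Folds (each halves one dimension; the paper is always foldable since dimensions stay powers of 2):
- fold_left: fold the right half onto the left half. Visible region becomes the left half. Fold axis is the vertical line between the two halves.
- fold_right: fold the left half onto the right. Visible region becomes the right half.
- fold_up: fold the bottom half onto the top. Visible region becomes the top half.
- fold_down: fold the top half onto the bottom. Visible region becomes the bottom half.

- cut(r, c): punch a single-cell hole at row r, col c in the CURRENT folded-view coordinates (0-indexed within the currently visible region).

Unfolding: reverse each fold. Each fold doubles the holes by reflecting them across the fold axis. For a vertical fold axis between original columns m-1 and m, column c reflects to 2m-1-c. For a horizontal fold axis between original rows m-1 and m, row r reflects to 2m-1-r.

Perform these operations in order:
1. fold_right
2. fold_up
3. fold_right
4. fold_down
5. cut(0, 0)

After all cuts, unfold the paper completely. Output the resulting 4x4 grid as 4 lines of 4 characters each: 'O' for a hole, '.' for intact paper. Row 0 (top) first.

Answer: OOOO
OOOO
OOOO
OOOO

Derivation:
Op 1 fold_right: fold axis v@2; visible region now rows[0,4) x cols[2,4) = 4x2
Op 2 fold_up: fold axis h@2; visible region now rows[0,2) x cols[2,4) = 2x2
Op 3 fold_right: fold axis v@3; visible region now rows[0,2) x cols[3,4) = 2x1
Op 4 fold_down: fold axis h@1; visible region now rows[1,2) x cols[3,4) = 1x1
Op 5 cut(0, 0): punch at orig (1,3); cuts so far [(1, 3)]; region rows[1,2) x cols[3,4) = 1x1
Unfold 1 (reflect across h@1): 2 holes -> [(0, 3), (1, 3)]
Unfold 2 (reflect across v@3): 4 holes -> [(0, 2), (0, 3), (1, 2), (1, 3)]
Unfold 3 (reflect across h@2): 8 holes -> [(0, 2), (0, 3), (1, 2), (1, 3), (2, 2), (2, 3), (3, 2), (3, 3)]
Unfold 4 (reflect across v@2): 16 holes -> [(0, 0), (0, 1), (0, 2), (0, 3), (1, 0), (1, 1), (1, 2), (1, 3), (2, 0), (2, 1), (2, 2), (2, 3), (3, 0), (3, 1), (3, 2), (3, 3)]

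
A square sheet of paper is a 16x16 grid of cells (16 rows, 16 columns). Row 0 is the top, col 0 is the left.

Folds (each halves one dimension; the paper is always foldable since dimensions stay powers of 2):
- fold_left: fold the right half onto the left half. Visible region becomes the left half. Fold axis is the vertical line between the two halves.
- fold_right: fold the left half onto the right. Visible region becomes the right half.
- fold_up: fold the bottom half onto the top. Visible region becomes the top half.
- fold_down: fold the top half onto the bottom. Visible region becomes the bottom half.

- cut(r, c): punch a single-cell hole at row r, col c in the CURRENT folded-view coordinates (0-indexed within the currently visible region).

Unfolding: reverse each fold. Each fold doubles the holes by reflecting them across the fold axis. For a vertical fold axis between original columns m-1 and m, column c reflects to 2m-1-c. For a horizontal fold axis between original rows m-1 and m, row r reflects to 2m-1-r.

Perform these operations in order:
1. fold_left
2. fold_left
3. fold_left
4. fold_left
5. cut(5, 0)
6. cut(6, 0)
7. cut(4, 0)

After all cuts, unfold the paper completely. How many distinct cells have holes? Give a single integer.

Answer: 48

Derivation:
Op 1 fold_left: fold axis v@8; visible region now rows[0,16) x cols[0,8) = 16x8
Op 2 fold_left: fold axis v@4; visible region now rows[0,16) x cols[0,4) = 16x4
Op 3 fold_left: fold axis v@2; visible region now rows[0,16) x cols[0,2) = 16x2
Op 4 fold_left: fold axis v@1; visible region now rows[0,16) x cols[0,1) = 16x1
Op 5 cut(5, 0): punch at orig (5,0); cuts so far [(5, 0)]; region rows[0,16) x cols[0,1) = 16x1
Op 6 cut(6, 0): punch at orig (6,0); cuts so far [(5, 0), (6, 0)]; region rows[0,16) x cols[0,1) = 16x1
Op 7 cut(4, 0): punch at orig (4,0); cuts so far [(4, 0), (5, 0), (6, 0)]; region rows[0,16) x cols[0,1) = 16x1
Unfold 1 (reflect across v@1): 6 holes -> [(4, 0), (4, 1), (5, 0), (5, 1), (6, 0), (6, 1)]
Unfold 2 (reflect across v@2): 12 holes -> [(4, 0), (4, 1), (4, 2), (4, 3), (5, 0), (5, 1), (5, 2), (5, 3), (6, 0), (6, 1), (6, 2), (6, 3)]
Unfold 3 (reflect across v@4): 24 holes -> [(4, 0), (4, 1), (4, 2), (4, 3), (4, 4), (4, 5), (4, 6), (4, 7), (5, 0), (5, 1), (5, 2), (5, 3), (5, 4), (5, 5), (5, 6), (5, 7), (6, 0), (6, 1), (6, 2), (6, 3), (6, 4), (6, 5), (6, 6), (6, 7)]
Unfold 4 (reflect across v@8): 48 holes -> [(4, 0), (4, 1), (4, 2), (4, 3), (4, 4), (4, 5), (4, 6), (4, 7), (4, 8), (4, 9), (4, 10), (4, 11), (4, 12), (4, 13), (4, 14), (4, 15), (5, 0), (5, 1), (5, 2), (5, 3), (5, 4), (5, 5), (5, 6), (5, 7), (5, 8), (5, 9), (5, 10), (5, 11), (5, 12), (5, 13), (5, 14), (5, 15), (6, 0), (6, 1), (6, 2), (6, 3), (6, 4), (6, 5), (6, 6), (6, 7), (6, 8), (6, 9), (6, 10), (6, 11), (6, 12), (6, 13), (6, 14), (6, 15)]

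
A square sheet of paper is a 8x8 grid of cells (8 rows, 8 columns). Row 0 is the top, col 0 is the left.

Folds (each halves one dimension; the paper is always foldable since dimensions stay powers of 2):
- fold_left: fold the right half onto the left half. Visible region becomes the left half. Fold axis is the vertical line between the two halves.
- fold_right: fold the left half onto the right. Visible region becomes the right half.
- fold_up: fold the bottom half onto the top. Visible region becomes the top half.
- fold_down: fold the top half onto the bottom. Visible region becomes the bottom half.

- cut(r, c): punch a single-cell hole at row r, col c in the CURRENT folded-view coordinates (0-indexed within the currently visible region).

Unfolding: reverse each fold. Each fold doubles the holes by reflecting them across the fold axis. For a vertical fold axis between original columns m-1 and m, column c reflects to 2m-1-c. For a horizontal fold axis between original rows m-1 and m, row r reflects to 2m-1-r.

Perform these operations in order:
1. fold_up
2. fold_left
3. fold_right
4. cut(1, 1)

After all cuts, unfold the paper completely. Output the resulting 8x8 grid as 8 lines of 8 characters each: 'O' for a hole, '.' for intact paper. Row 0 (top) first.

Answer: ........
O..OO..O
........
........
........
........
O..OO..O
........

Derivation:
Op 1 fold_up: fold axis h@4; visible region now rows[0,4) x cols[0,8) = 4x8
Op 2 fold_left: fold axis v@4; visible region now rows[0,4) x cols[0,4) = 4x4
Op 3 fold_right: fold axis v@2; visible region now rows[0,4) x cols[2,4) = 4x2
Op 4 cut(1, 1): punch at orig (1,3); cuts so far [(1, 3)]; region rows[0,4) x cols[2,4) = 4x2
Unfold 1 (reflect across v@2): 2 holes -> [(1, 0), (1, 3)]
Unfold 2 (reflect across v@4): 4 holes -> [(1, 0), (1, 3), (1, 4), (1, 7)]
Unfold 3 (reflect across h@4): 8 holes -> [(1, 0), (1, 3), (1, 4), (1, 7), (6, 0), (6, 3), (6, 4), (6, 7)]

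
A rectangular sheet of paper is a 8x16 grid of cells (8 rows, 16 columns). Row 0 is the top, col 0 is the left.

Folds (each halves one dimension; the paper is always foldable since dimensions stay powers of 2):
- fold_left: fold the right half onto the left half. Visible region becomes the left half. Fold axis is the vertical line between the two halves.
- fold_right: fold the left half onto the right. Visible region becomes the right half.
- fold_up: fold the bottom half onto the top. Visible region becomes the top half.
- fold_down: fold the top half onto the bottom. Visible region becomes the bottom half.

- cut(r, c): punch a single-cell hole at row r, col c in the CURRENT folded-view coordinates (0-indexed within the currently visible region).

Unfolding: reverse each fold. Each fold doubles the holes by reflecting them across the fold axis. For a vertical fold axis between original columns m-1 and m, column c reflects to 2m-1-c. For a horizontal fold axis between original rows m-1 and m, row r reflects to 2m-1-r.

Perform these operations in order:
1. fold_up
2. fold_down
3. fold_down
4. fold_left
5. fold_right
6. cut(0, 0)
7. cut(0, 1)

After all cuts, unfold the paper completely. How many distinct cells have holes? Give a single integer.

Op 1 fold_up: fold axis h@4; visible region now rows[0,4) x cols[0,16) = 4x16
Op 2 fold_down: fold axis h@2; visible region now rows[2,4) x cols[0,16) = 2x16
Op 3 fold_down: fold axis h@3; visible region now rows[3,4) x cols[0,16) = 1x16
Op 4 fold_left: fold axis v@8; visible region now rows[3,4) x cols[0,8) = 1x8
Op 5 fold_right: fold axis v@4; visible region now rows[3,4) x cols[4,8) = 1x4
Op 6 cut(0, 0): punch at orig (3,4); cuts so far [(3, 4)]; region rows[3,4) x cols[4,8) = 1x4
Op 7 cut(0, 1): punch at orig (3,5); cuts so far [(3, 4), (3, 5)]; region rows[3,4) x cols[4,8) = 1x4
Unfold 1 (reflect across v@4): 4 holes -> [(3, 2), (3, 3), (3, 4), (3, 5)]
Unfold 2 (reflect across v@8): 8 holes -> [(3, 2), (3, 3), (3, 4), (3, 5), (3, 10), (3, 11), (3, 12), (3, 13)]
Unfold 3 (reflect across h@3): 16 holes -> [(2, 2), (2, 3), (2, 4), (2, 5), (2, 10), (2, 11), (2, 12), (2, 13), (3, 2), (3, 3), (3, 4), (3, 5), (3, 10), (3, 11), (3, 12), (3, 13)]
Unfold 4 (reflect across h@2): 32 holes -> [(0, 2), (0, 3), (0, 4), (0, 5), (0, 10), (0, 11), (0, 12), (0, 13), (1, 2), (1, 3), (1, 4), (1, 5), (1, 10), (1, 11), (1, 12), (1, 13), (2, 2), (2, 3), (2, 4), (2, 5), (2, 10), (2, 11), (2, 12), (2, 13), (3, 2), (3, 3), (3, 4), (3, 5), (3, 10), (3, 11), (3, 12), (3, 13)]
Unfold 5 (reflect across h@4): 64 holes -> [(0, 2), (0, 3), (0, 4), (0, 5), (0, 10), (0, 11), (0, 12), (0, 13), (1, 2), (1, 3), (1, 4), (1, 5), (1, 10), (1, 11), (1, 12), (1, 13), (2, 2), (2, 3), (2, 4), (2, 5), (2, 10), (2, 11), (2, 12), (2, 13), (3, 2), (3, 3), (3, 4), (3, 5), (3, 10), (3, 11), (3, 12), (3, 13), (4, 2), (4, 3), (4, 4), (4, 5), (4, 10), (4, 11), (4, 12), (4, 13), (5, 2), (5, 3), (5, 4), (5, 5), (5, 10), (5, 11), (5, 12), (5, 13), (6, 2), (6, 3), (6, 4), (6, 5), (6, 10), (6, 11), (6, 12), (6, 13), (7, 2), (7, 3), (7, 4), (7, 5), (7, 10), (7, 11), (7, 12), (7, 13)]

Answer: 64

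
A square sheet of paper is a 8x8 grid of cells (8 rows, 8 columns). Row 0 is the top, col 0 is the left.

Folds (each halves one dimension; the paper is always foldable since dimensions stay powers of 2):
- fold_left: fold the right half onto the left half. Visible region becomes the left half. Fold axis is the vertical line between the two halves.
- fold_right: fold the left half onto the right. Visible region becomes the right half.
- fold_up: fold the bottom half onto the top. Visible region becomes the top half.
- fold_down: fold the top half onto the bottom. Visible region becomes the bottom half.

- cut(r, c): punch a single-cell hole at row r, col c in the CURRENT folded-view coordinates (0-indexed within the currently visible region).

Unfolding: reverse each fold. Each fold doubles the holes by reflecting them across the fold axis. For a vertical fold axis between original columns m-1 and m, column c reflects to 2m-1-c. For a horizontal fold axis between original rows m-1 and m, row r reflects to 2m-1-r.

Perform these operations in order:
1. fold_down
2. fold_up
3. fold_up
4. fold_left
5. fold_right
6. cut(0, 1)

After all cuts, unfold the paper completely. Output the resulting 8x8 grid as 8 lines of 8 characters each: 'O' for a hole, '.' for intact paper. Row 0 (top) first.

Op 1 fold_down: fold axis h@4; visible region now rows[4,8) x cols[0,8) = 4x8
Op 2 fold_up: fold axis h@6; visible region now rows[4,6) x cols[0,8) = 2x8
Op 3 fold_up: fold axis h@5; visible region now rows[4,5) x cols[0,8) = 1x8
Op 4 fold_left: fold axis v@4; visible region now rows[4,5) x cols[0,4) = 1x4
Op 5 fold_right: fold axis v@2; visible region now rows[4,5) x cols[2,4) = 1x2
Op 6 cut(0, 1): punch at orig (4,3); cuts so far [(4, 3)]; region rows[4,5) x cols[2,4) = 1x2
Unfold 1 (reflect across v@2): 2 holes -> [(4, 0), (4, 3)]
Unfold 2 (reflect across v@4): 4 holes -> [(4, 0), (4, 3), (4, 4), (4, 7)]
Unfold 3 (reflect across h@5): 8 holes -> [(4, 0), (4, 3), (4, 4), (4, 7), (5, 0), (5, 3), (5, 4), (5, 7)]
Unfold 4 (reflect across h@6): 16 holes -> [(4, 0), (4, 3), (4, 4), (4, 7), (5, 0), (5, 3), (5, 4), (5, 7), (6, 0), (6, 3), (6, 4), (6, 7), (7, 0), (7, 3), (7, 4), (7, 7)]
Unfold 5 (reflect across h@4): 32 holes -> [(0, 0), (0, 3), (0, 4), (0, 7), (1, 0), (1, 3), (1, 4), (1, 7), (2, 0), (2, 3), (2, 4), (2, 7), (3, 0), (3, 3), (3, 4), (3, 7), (4, 0), (4, 3), (4, 4), (4, 7), (5, 0), (5, 3), (5, 4), (5, 7), (6, 0), (6, 3), (6, 4), (6, 7), (7, 0), (7, 3), (7, 4), (7, 7)]

Answer: O..OO..O
O..OO..O
O..OO..O
O..OO..O
O..OO..O
O..OO..O
O..OO..O
O..OO..O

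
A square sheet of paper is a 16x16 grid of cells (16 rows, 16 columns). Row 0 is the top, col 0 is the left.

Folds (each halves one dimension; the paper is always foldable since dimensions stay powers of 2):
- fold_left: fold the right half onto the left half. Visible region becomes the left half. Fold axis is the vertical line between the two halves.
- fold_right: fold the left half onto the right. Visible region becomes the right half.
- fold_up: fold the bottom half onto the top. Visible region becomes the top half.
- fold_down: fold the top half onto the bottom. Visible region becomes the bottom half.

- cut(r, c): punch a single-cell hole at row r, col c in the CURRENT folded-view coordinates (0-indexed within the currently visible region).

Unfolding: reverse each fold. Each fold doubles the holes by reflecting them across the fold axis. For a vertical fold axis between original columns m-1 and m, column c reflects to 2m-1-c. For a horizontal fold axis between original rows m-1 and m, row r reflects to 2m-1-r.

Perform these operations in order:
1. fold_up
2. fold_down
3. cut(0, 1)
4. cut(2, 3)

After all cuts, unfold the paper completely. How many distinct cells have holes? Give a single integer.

Answer: 8

Derivation:
Op 1 fold_up: fold axis h@8; visible region now rows[0,8) x cols[0,16) = 8x16
Op 2 fold_down: fold axis h@4; visible region now rows[4,8) x cols[0,16) = 4x16
Op 3 cut(0, 1): punch at orig (4,1); cuts so far [(4, 1)]; region rows[4,8) x cols[0,16) = 4x16
Op 4 cut(2, 3): punch at orig (6,3); cuts so far [(4, 1), (6, 3)]; region rows[4,8) x cols[0,16) = 4x16
Unfold 1 (reflect across h@4): 4 holes -> [(1, 3), (3, 1), (4, 1), (6, 3)]
Unfold 2 (reflect across h@8): 8 holes -> [(1, 3), (3, 1), (4, 1), (6, 3), (9, 3), (11, 1), (12, 1), (14, 3)]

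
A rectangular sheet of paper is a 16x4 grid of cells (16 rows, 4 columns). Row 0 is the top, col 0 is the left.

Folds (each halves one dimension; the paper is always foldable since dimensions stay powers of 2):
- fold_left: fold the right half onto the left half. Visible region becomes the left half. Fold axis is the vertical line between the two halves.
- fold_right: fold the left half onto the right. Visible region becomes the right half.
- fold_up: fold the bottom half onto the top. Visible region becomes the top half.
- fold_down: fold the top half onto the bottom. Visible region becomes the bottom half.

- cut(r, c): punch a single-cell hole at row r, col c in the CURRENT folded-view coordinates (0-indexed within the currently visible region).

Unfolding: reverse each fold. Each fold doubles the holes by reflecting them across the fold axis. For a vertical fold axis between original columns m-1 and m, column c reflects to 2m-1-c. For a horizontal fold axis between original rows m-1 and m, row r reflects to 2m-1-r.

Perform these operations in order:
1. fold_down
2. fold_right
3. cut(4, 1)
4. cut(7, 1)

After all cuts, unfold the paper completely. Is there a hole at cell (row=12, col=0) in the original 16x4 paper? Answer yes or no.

Answer: yes

Derivation:
Op 1 fold_down: fold axis h@8; visible region now rows[8,16) x cols[0,4) = 8x4
Op 2 fold_right: fold axis v@2; visible region now rows[8,16) x cols[2,4) = 8x2
Op 3 cut(4, 1): punch at orig (12,3); cuts so far [(12, 3)]; region rows[8,16) x cols[2,4) = 8x2
Op 4 cut(7, 1): punch at orig (15,3); cuts so far [(12, 3), (15, 3)]; region rows[8,16) x cols[2,4) = 8x2
Unfold 1 (reflect across v@2): 4 holes -> [(12, 0), (12, 3), (15, 0), (15, 3)]
Unfold 2 (reflect across h@8): 8 holes -> [(0, 0), (0, 3), (3, 0), (3, 3), (12, 0), (12, 3), (15, 0), (15, 3)]
Holes: [(0, 0), (0, 3), (3, 0), (3, 3), (12, 0), (12, 3), (15, 0), (15, 3)]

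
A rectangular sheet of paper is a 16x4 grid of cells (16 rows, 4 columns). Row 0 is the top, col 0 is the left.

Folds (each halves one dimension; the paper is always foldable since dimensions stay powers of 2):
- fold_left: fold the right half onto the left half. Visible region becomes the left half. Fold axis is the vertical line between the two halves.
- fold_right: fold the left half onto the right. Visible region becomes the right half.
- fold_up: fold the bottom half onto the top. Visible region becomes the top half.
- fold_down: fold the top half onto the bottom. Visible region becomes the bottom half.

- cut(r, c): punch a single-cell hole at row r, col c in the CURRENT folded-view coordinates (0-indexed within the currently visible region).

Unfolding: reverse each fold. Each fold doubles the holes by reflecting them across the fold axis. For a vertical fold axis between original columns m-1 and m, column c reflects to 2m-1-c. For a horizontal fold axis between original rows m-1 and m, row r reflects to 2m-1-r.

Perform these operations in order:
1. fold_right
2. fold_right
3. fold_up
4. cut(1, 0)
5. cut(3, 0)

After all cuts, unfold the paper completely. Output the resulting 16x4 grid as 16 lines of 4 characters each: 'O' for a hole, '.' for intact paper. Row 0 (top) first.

Answer: ....
OOOO
....
OOOO
....
....
....
....
....
....
....
....
OOOO
....
OOOO
....

Derivation:
Op 1 fold_right: fold axis v@2; visible region now rows[0,16) x cols[2,4) = 16x2
Op 2 fold_right: fold axis v@3; visible region now rows[0,16) x cols[3,4) = 16x1
Op 3 fold_up: fold axis h@8; visible region now rows[0,8) x cols[3,4) = 8x1
Op 4 cut(1, 0): punch at orig (1,3); cuts so far [(1, 3)]; region rows[0,8) x cols[3,4) = 8x1
Op 5 cut(3, 0): punch at orig (3,3); cuts so far [(1, 3), (3, 3)]; region rows[0,8) x cols[3,4) = 8x1
Unfold 1 (reflect across h@8): 4 holes -> [(1, 3), (3, 3), (12, 3), (14, 3)]
Unfold 2 (reflect across v@3): 8 holes -> [(1, 2), (1, 3), (3, 2), (3, 3), (12, 2), (12, 3), (14, 2), (14, 3)]
Unfold 3 (reflect across v@2): 16 holes -> [(1, 0), (1, 1), (1, 2), (1, 3), (3, 0), (3, 1), (3, 2), (3, 3), (12, 0), (12, 1), (12, 2), (12, 3), (14, 0), (14, 1), (14, 2), (14, 3)]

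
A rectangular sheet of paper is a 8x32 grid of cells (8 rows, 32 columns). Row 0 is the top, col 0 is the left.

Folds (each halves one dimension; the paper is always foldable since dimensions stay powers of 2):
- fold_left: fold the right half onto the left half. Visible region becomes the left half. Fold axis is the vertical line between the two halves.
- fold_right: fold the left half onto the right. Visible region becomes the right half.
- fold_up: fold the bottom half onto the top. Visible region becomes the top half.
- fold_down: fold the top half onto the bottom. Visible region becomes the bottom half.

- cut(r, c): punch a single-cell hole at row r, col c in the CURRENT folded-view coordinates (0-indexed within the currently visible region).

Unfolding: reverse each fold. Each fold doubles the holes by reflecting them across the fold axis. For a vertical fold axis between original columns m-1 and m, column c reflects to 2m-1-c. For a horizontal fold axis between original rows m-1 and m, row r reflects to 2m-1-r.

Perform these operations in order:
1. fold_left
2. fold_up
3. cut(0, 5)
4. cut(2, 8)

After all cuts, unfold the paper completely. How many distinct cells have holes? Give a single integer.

Answer: 8

Derivation:
Op 1 fold_left: fold axis v@16; visible region now rows[0,8) x cols[0,16) = 8x16
Op 2 fold_up: fold axis h@4; visible region now rows[0,4) x cols[0,16) = 4x16
Op 3 cut(0, 5): punch at orig (0,5); cuts so far [(0, 5)]; region rows[0,4) x cols[0,16) = 4x16
Op 4 cut(2, 8): punch at orig (2,8); cuts so far [(0, 5), (2, 8)]; region rows[0,4) x cols[0,16) = 4x16
Unfold 1 (reflect across h@4): 4 holes -> [(0, 5), (2, 8), (5, 8), (7, 5)]
Unfold 2 (reflect across v@16): 8 holes -> [(0, 5), (0, 26), (2, 8), (2, 23), (5, 8), (5, 23), (7, 5), (7, 26)]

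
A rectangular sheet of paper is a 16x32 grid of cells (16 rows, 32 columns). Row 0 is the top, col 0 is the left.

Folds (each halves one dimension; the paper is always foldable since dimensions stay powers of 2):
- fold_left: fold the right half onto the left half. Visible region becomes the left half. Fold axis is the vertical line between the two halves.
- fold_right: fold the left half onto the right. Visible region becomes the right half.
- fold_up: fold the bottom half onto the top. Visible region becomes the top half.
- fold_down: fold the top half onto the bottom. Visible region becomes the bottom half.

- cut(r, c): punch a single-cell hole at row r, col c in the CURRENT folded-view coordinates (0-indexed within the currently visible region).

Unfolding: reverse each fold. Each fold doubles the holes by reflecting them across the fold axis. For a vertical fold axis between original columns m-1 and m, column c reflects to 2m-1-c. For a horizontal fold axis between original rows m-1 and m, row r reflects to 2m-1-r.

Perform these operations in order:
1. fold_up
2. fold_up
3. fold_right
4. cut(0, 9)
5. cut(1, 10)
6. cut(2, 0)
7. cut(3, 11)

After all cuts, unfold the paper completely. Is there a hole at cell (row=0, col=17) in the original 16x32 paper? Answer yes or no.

Op 1 fold_up: fold axis h@8; visible region now rows[0,8) x cols[0,32) = 8x32
Op 2 fold_up: fold axis h@4; visible region now rows[0,4) x cols[0,32) = 4x32
Op 3 fold_right: fold axis v@16; visible region now rows[0,4) x cols[16,32) = 4x16
Op 4 cut(0, 9): punch at orig (0,25); cuts so far [(0, 25)]; region rows[0,4) x cols[16,32) = 4x16
Op 5 cut(1, 10): punch at orig (1,26); cuts so far [(0, 25), (1, 26)]; region rows[0,4) x cols[16,32) = 4x16
Op 6 cut(2, 0): punch at orig (2,16); cuts so far [(0, 25), (1, 26), (2, 16)]; region rows[0,4) x cols[16,32) = 4x16
Op 7 cut(3, 11): punch at orig (3,27); cuts so far [(0, 25), (1, 26), (2, 16), (3, 27)]; region rows[0,4) x cols[16,32) = 4x16
Unfold 1 (reflect across v@16): 8 holes -> [(0, 6), (0, 25), (1, 5), (1, 26), (2, 15), (2, 16), (3, 4), (3, 27)]
Unfold 2 (reflect across h@4): 16 holes -> [(0, 6), (0, 25), (1, 5), (1, 26), (2, 15), (2, 16), (3, 4), (3, 27), (4, 4), (4, 27), (5, 15), (5, 16), (6, 5), (6, 26), (7, 6), (7, 25)]
Unfold 3 (reflect across h@8): 32 holes -> [(0, 6), (0, 25), (1, 5), (1, 26), (2, 15), (2, 16), (3, 4), (3, 27), (4, 4), (4, 27), (5, 15), (5, 16), (6, 5), (6, 26), (7, 6), (7, 25), (8, 6), (8, 25), (9, 5), (9, 26), (10, 15), (10, 16), (11, 4), (11, 27), (12, 4), (12, 27), (13, 15), (13, 16), (14, 5), (14, 26), (15, 6), (15, 25)]
Holes: [(0, 6), (0, 25), (1, 5), (1, 26), (2, 15), (2, 16), (3, 4), (3, 27), (4, 4), (4, 27), (5, 15), (5, 16), (6, 5), (6, 26), (7, 6), (7, 25), (8, 6), (8, 25), (9, 5), (9, 26), (10, 15), (10, 16), (11, 4), (11, 27), (12, 4), (12, 27), (13, 15), (13, 16), (14, 5), (14, 26), (15, 6), (15, 25)]

Answer: no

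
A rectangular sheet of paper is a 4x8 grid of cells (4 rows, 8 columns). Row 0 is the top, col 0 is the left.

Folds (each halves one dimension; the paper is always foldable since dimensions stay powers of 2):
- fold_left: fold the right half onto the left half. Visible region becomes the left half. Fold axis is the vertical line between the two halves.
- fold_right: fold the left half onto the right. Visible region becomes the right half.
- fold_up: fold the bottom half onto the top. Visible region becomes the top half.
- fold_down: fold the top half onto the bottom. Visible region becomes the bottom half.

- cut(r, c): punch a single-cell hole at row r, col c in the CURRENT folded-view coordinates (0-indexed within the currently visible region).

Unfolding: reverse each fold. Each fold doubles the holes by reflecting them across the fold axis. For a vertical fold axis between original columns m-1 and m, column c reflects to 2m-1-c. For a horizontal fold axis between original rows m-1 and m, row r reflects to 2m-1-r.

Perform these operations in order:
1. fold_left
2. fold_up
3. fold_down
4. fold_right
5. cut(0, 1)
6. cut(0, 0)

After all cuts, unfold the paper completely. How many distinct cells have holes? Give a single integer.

Answer: 32

Derivation:
Op 1 fold_left: fold axis v@4; visible region now rows[0,4) x cols[0,4) = 4x4
Op 2 fold_up: fold axis h@2; visible region now rows[0,2) x cols[0,4) = 2x4
Op 3 fold_down: fold axis h@1; visible region now rows[1,2) x cols[0,4) = 1x4
Op 4 fold_right: fold axis v@2; visible region now rows[1,2) x cols[2,4) = 1x2
Op 5 cut(0, 1): punch at orig (1,3); cuts so far [(1, 3)]; region rows[1,2) x cols[2,4) = 1x2
Op 6 cut(0, 0): punch at orig (1,2); cuts so far [(1, 2), (1, 3)]; region rows[1,2) x cols[2,4) = 1x2
Unfold 1 (reflect across v@2): 4 holes -> [(1, 0), (1, 1), (1, 2), (1, 3)]
Unfold 2 (reflect across h@1): 8 holes -> [(0, 0), (0, 1), (0, 2), (0, 3), (1, 0), (1, 1), (1, 2), (1, 3)]
Unfold 3 (reflect across h@2): 16 holes -> [(0, 0), (0, 1), (0, 2), (0, 3), (1, 0), (1, 1), (1, 2), (1, 3), (2, 0), (2, 1), (2, 2), (2, 3), (3, 0), (3, 1), (3, 2), (3, 3)]
Unfold 4 (reflect across v@4): 32 holes -> [(0, 0), (0, 1), (0, 2), (0, 3), (0, 4), (0, 5), (0, 6), (0, 7), (1, 0), (1, 1), (1, 2), (1, 3), (1, 4), (1, 5), (1, 6), (1, 7), (2, 0), (2, 1), (2, 2), (2, 3), (2, 4), (2, 5), (2, 6), (2, 7), (3, 0), (3, 1), (3, 2), (3, 3), (3, 4), (3, 5), (3, 6), (3, 7)]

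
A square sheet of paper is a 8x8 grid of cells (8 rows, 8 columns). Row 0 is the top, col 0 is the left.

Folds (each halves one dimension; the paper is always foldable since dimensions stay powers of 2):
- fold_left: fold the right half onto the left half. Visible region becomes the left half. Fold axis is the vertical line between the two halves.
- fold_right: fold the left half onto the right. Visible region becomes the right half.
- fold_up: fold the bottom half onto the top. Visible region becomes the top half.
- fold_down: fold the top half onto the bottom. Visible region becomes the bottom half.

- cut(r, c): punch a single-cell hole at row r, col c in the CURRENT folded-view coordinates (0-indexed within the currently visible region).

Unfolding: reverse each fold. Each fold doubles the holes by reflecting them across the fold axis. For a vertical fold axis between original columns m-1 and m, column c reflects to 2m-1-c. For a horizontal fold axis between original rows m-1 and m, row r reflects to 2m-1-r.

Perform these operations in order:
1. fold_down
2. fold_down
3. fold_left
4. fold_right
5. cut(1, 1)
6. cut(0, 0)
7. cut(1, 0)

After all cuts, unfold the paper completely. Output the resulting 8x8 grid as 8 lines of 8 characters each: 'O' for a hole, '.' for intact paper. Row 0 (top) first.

Op 1 fold_down: fold axis h@4; visible region now rows[4,8) x cols[0,8) = 4x8
Op 2 fold_down: fold axis h@6; visible region now rows[6,8) x cols[0,8) = 2x8
Op 3 fold_left: fold axis v@4; visible region now rows[6,8) x cols[0,4) = 2x4
Op 4 fold_right: fold axis v@2; visible region now rows[6,8) x cols[2,4) = 2x2
Op 5 cut(1, 1): punch at orig (7,3); cuts so far [(7, 3)]; region rows[6,8) x cols[2,4) = 2x2
Op 6 cut(0, 0): punch at orig (6,2); cuts so far [(6, 2), (7, 3)]; region rows[6,8) x cols[2,4) = 2x2
Op 7 cut(1, 0): punch at orig (7,2); cuts so far [(6, 2), (7, 2), (7, 3)]; region rows[6,8) x cols[2,4) = 2x2
Unfold 1 (reflect across v@2): 6 holes -> [(6, 1), (6, 2), (7, 0), (7, 1), (7, 2), (7, 3)]
Unfold 2 (reflect across v@4): 12 holes -> [(6, 1), (6, 2), (6, 5), (6, 6), (7, 0), (7, 1), (7, 2), (7, 3), (7, 4), (7, 5), (7, 6), (7, 7)]
Unfold 3 (reflect across h@6): 24 holes -> [(4, 0), (4, 1), (4, 2), (4, 3), (4, 4), (4, 5), (4, 6), (4, 7), (5, 1), (5, 2), (5, 5), (5, 6), (6, 1), (6, 2), (6, 5), (6, 6), (7, 0), (7, 1), (7, 2), (7, 3), (7, 4), (7, 5), (7, 6), (7, 7)]
Unfold 4 (reflect across h@4): 48 holes -> [(0, 0), (0, 1), (0, 2), (0, 3), (0, 4), (0, 5), (0, 6), (0, 7), (1, 1), (1, 2), (1, 5), (1, 6), (2, 1), (2, 2), (2, 5), (2, 6), (3, 0), (3, 1), (3, 2), (3, 3), (3, 4), (3, 5), (3, 6), (3, 7), (4, 0), (4, 1), (4, 2), (4, 3), (4, 4), (4, 5), (4, 6), (4, 7), (5, 1), (5, 2), (5, 5), (5, 6), (6, 1), (6, 2), (6, 5), (6, 6), (7, 0), (7, 1), (7, 2), (7, 3), (7, 4), (7, 5), (7, 6), (7, 7)]

Answer: OOOOOOOO
.OO..OO.
.OO..OO.
OOOOOOOO
OOOOOOOO
.OO..OO.
.OO..OO.
OOOOOOOO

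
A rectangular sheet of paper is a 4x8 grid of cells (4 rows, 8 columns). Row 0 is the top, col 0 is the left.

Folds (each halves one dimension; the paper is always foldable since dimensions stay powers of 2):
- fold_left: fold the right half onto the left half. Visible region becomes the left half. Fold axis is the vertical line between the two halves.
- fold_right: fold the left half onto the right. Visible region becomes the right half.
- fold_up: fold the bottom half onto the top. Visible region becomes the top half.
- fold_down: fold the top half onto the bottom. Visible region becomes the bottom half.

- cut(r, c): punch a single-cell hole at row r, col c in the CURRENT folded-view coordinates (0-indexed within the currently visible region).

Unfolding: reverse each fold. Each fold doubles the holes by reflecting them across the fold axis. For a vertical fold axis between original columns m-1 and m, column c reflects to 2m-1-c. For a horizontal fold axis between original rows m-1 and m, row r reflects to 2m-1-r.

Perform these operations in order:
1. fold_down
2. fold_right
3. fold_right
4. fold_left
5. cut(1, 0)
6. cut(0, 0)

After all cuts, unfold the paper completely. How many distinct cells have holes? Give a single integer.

Answer: 32

Derivation:
Op 1 fold_down: fold axis h@2; visible region now rows[2,4) x cols[0,8) = 2x8
Op 2 fold_right: fold axis v@4; visible region now rows[2,4) x cols[4,8) = 2x4
Op 3 fold_right: fold axis v@6; visible region now rows[2,4) x cols[6,8) = 2x2
Op 4 fold_left: fold axis v@7; visible region now rows[2,4) x cols[6,7) = 2x1
Op 5 cut(1, 0): punch at orig (3,6); cuts so far [(3, 6)]; region rows[2,4) x cols[6,7) = 2x1
Op 6 cut(0, 0): punch at orig (2,6); cuts so far [(2, 6), (3, 6)]; region rows[2,4) x cols[6,7) = 2x1
Unfold 1 (reflect across v@7): 4 holes -> [(2, 6), (2, 7), (3, 6), (3, 7)]
Unfold 2 (reflect across v@6): 8 holes -> [(2, 4), (2, 5), (2, 6), (2, 7), (3, 4), (3, 5), (3, 6), (3, 7)]
Unfold 3 (reflect across v@4): 16 holes -> [(2, 0), (2, 1), (2, 2), (2, 3), (2, 4), (2, 5), (2, 6), (2, 7), (3, 0), (3, 1), (3, 2), (3, 3), (3, 4), (3, 5), (3, 6), (3, 7)]
Unfold 4 (reflect across h@2): 32 holes -> [(0, 0), (0, 1), (0, 2), (0, 3), (0, 4), (0, 5), (0, 6), (0, 7), (1, 0), (1, 1), (1, 2), (1, 3), (1, 4), (1, 5), (1, 6), (1, 7), (2, 0), (2, 1), (2, 2), (2, 3), (2, 4), (2, 5), (2, 6), (2, 7), (3, 0), (3, 1), (3, 2), (3, 3), (3, 4), (3, 5), (3, 6), (3, 7)]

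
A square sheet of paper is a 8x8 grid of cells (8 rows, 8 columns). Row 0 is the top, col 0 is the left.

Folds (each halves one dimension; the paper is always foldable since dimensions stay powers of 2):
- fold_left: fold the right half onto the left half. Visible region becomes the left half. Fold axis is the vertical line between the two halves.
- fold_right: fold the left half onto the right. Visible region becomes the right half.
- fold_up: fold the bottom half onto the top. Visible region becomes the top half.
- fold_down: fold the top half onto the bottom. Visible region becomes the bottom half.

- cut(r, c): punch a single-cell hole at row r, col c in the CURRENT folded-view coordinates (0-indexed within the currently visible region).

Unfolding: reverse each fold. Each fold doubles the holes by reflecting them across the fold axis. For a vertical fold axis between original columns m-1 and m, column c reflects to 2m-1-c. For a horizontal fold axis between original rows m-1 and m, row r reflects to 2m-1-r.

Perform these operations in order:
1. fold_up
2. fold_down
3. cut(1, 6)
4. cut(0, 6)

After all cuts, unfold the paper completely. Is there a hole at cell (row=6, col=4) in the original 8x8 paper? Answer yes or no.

Answer: no

Derivation:
Op 1 fold_up: fold axis h@4; visible region now rows[0,4) x cols[0,8) = 4x8
Op 2 fold_down: fold axis h@2; visible region now rows[2,4) x cols[0,8) = 2x8
Op 3 cut(1, 6): punch at orig (3,6); cuts so far [(3, 6)]; region rows[2,4) x cols[0,8) = 2x8
Op 4 cut(0, 6): punch at orig (2,6); cuts so far [(2, 6), (3, 6)]; region rows[2,4) x cols[0,8) = 2x8
Unfold 1 (reflect across h@2): 4 holes -> [(0, 6), (1, 6), (2, 6), (3, 6)]
Unfold 2 (reflect across h@4): 8 holes -> [(0, 6), (1, 6), (2, 6), (3, 6), (4, 6), (5, 6), (6, 6), (7, 6)]
Holes: [(0, 6), (1, 6), (2, 6), (3, 6), (4, 6), (5, 6), (6, 6), (7, 6)]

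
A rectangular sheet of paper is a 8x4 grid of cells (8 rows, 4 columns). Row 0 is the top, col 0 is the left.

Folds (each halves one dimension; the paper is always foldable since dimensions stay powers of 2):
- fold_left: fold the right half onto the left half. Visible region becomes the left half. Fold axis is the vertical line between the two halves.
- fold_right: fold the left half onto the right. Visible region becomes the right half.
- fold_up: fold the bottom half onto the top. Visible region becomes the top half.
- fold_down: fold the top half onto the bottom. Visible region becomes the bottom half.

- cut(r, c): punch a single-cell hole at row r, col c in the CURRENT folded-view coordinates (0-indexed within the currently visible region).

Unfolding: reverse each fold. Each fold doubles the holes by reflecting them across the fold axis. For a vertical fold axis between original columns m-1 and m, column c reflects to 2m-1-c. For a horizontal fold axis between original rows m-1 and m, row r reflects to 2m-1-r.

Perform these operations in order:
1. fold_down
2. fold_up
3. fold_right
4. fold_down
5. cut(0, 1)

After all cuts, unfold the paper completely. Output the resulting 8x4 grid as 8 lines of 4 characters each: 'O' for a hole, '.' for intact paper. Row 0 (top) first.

Answer: O..O
O..O
O..O
O..O
O..O
O..O
O..O
O..O

Derivation:
Op 1 fold_down: fold axis h@4; visible region now rows[4,8) x cols[0,4) = 4x4
Op 2 fold_up: fold axis h@6; visible region now rows[4,6) x cols[0,4) = 2x4
Op 3 fold_right: fold axis v@2; visible region now rows[4,6) x cols[2,4) = 2x2
Op 4 fold_down: fold axis h@5; visible region now rows[5,6) x cols[2,4) = 1x2
Op 5 cut(0, 1): punch at orig (5,3); cuts so far [(5, 3)]; region rows[5,6) x cols[2,4) = 1x2
Unfold 1 (reflect across h@5): 2 holes -> [(4, 3), (5, 3)]
Unfold 2 (reflect across v@2): 4 holes -> [(4, 0), (4, 3), (5, 0), (5, 3)]
Unfold 3 (reflect across h@6): 8 holes -> [(4, 0), (4, 3), (5, 0), (5, 3), (6, 0), (6, 3), (7, 0), (7, 3)]
Unfold 4 (reflect across h@4): 16 holes -> [(0, 0), (0, 3), (1, 0), (1, 3), (2, 0), (2, 3), (3, 0), (3, 3), (4, 0), (4, 3), (5, 0), (5, 3), (6, 0), (6, 3), (7, 0), (7, 3)]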